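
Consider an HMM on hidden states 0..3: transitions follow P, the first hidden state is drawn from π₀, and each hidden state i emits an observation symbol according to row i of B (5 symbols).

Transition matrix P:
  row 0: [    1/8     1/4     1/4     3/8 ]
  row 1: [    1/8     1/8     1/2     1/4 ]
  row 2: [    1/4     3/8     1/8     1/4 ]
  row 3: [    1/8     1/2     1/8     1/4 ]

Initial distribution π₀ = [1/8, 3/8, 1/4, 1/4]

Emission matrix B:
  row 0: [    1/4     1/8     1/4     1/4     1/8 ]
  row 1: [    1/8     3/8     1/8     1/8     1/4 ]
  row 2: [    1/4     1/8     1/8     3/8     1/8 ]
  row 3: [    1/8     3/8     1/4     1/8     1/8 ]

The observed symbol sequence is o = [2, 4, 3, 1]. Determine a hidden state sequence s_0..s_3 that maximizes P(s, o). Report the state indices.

path = [3, 1, 2, 1]

t=0: δ = [3.125e-02, 4.688e-02, 3.125e-02, 6.250e-02]  (obs o_0=2)
t=1: δ = [9.766e-04, 7.812e-03, 2.930e-03, 1.953e-03]  ψ = [2, 3, 1, 3]  (obs o_1=4)
t=2: δ = [2.441e-04, 1.373e-04, 1.465e-03, 2.441e-04]  ψ = [1, 2, 1, 1]  (obs o_2=3)
t=3: δ = [4.578e-05, 2.060e-04, 2.289e-05, 1.373e-04]  ψ = [2, 2, 2, 2]  (obs o_3=1)
backtrack: best end state = 1; path = [3, 1, 2, 1]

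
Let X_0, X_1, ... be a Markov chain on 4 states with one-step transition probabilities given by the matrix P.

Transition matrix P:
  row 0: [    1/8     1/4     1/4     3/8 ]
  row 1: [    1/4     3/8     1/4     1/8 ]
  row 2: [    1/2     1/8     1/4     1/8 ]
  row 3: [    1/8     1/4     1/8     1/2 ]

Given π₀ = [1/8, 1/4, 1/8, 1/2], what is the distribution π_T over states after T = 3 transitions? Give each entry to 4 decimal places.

t=0: π = [0.1250, 0.2500, 0.1250, 0.5000]
t=1: π = [0.2031, 0.2656, 0.1875, 0.3438]
t=2: π = [0.2285, 0.2598, 0.2070, 0.3047]
t=3: π = [0.2351, 0.2566, 0.2119, 0.2964]

π = [0.2351, 0.2566, 0.2119, 0.2964]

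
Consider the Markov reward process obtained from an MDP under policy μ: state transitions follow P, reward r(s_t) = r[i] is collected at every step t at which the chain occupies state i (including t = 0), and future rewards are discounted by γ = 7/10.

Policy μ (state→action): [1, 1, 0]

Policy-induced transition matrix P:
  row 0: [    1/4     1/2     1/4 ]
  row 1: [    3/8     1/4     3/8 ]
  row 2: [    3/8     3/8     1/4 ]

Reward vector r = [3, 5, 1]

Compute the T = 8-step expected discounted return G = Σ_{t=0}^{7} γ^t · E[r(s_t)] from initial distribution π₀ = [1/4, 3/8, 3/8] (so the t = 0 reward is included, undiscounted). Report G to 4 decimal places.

t=0: π = [0.2500, 0.3750, 0.3750], E[r] = 3.0000, γ^t·E[r] = 3.000000, running G = 3.000000
t=1: π = [0.3438, 0.3594, 0.2969], E[r] = 3.1250, γ^t·E[r] = 2.187500, running G = 5.187500
t=2: π = [0.3320, 0.3730, 0.2949], E[r] = 3.1563, γ^t·E[r] = 1.546563, running G = 6.734063
t=3: π = [0.3335, 0.3699, 0.2966], E[r] = 3.1465, γ^t·E[r] = 1.079244, running G = 7.813307
t=4: π = [0.3333, 0.3705, 0.2962], E[r] = 3.1484, γ^t·E[r] = 0.755940, running G = 8.569246
t=5: π = [0.3333, 0.3704, 0.2963], E[r] = 3.1481, γ^t·E[r] = 0.529101, running G = 9.098348
t=6: π = [0.3333, 0.3704, 0.2963], E[r] = 3.1482, γ^t·E[r] = 0.370377, running G = 9.468725
t=7: π = [0.3333, 0.3704, 0.2963], E[r] = 3.1481, γ^t·E[r] = 0.259263, running G = 9.727989

G = 9.7280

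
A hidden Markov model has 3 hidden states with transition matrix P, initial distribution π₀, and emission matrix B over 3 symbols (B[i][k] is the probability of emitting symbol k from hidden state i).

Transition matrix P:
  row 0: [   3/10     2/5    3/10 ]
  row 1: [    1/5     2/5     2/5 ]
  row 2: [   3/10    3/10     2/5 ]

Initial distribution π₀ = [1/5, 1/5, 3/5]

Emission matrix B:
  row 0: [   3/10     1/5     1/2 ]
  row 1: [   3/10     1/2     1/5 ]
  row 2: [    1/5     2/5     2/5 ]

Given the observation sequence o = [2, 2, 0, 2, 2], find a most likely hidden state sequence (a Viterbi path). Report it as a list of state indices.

path = [2, 0, 1, 2, 2]

t=0: δ = [1.000e-01, 4.000e-02, 2.400e-01]  (obs o_0=2)
t=1: δ = [3.600e-02, 1.440e-02, 3.840e-02]  ψ = [2, 2, 2]  (obs o_1=2)
t=2: δ = [3.456e-03, 4.320e-03, 3.072e-03]  ψ = [2, 0, 2]  (obs o_2=0)
t=3: δ = [5.184e-04, 3.456e-04, 6.912e-04]  ψ = [0, 1, 1]  (obs o_3=2)
t=4: δ = [1.037e-04, 4.147e-05, 1.106e-04]  ψ = [2, 0, 2]  (obs o_4=2)
backtrack: best end state = 2; path = [2, 0, 1, 2, 2]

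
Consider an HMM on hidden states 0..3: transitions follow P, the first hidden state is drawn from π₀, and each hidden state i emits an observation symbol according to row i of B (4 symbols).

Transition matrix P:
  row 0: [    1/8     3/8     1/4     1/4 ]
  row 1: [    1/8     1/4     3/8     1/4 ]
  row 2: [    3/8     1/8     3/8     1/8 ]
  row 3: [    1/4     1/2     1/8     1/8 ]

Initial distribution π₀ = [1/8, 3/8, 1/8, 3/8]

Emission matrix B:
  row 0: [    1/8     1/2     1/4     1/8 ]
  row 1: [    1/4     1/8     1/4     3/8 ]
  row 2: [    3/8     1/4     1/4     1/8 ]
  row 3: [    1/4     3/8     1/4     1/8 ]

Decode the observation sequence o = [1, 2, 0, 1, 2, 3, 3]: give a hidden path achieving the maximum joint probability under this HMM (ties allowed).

t=0: δ = [6.250e-02, 4.688e-02, 3.125e-02, 1.406e-01]  (obs o_0=1)
t=1: δ = [8.789e-03, 1.758e-02, 4.395e-03, 4.395e-03]  ψ = [3, 3, 1, 3]  (obs o_1=2)
t=2: δ = [2.747e-04, 1.099e-03, 2.472e-03, 1.099e-03]  ψ = [1, 1, 1, 1]  (obs o_2=0)
t=3: δ = [4.635e-04, 6.866e-05, 2.317e-04, 1.159e-04]  ψ = [2, 3, 2, 2]  (obs o_3=1)
t=4: δ = [2.173e-05, 4.345e-05, 2.897e-05, 2.897e-05]  ψ = [2, 0, 0, 0]  (obs o_4=2)
t=5: δ = [1.358e-06, 5.431e-06, 2.037e-06, 1.358e-06]  ψ = [2, 3, 1, 1]  (obs o_5=3)
t=6: δ = [9.548e-08, 5.092e-07, 2.546e-07, 1.697e-07]  ψ = [2, 1, 1, 1]  (obs o_6=3)
backtrack: best end state = 1; path = [3, 1, 2, 0, 3, 1, 1]

path = [3, 1, 2, 0, 3, 1, 1]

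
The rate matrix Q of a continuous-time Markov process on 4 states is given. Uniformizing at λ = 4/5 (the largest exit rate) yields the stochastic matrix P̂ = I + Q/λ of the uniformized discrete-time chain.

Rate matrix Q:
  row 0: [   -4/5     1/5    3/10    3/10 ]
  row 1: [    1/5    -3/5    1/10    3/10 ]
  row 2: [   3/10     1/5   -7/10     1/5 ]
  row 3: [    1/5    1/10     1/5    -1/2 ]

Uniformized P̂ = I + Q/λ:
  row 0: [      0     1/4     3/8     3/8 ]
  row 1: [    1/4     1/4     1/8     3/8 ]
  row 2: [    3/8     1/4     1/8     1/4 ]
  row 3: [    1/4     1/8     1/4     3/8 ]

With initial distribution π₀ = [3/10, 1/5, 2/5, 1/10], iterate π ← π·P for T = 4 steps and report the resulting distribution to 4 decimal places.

t=0: π = [0.3000, 0.2000, 0.4000, 0.1000]
t=1: π = [0.2250, 0.2375, 0.2125, 0.3250]
t=2: π = [0.2203, 0.2094, 0.2219, 0.3484]
t=3: π = [0.2227, 0.2064, 0.2236, 0.3473]
t=4: π = [0.2223, 0.2066, 0.2241, 0.3470]

π = [0.2223, 0.2066, 0.2241, 0.3470]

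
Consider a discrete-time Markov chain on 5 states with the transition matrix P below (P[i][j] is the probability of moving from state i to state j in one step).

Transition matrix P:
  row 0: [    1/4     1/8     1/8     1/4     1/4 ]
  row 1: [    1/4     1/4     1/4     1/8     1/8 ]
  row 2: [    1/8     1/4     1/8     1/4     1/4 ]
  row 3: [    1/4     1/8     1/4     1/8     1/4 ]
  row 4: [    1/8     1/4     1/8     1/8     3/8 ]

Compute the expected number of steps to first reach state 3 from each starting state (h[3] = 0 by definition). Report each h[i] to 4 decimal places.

First-step conditioning: h[3] = 0; for i ≠ 3, h[i] = 1 + Σ_k P[i][k]·h[k].
  h[0] = 1 + 1/4·h[0] + 1/8·h[1] + 1/8·h[2] + 1/4·h[4]
  h[1] = 1 + 1/4·h[0] + 1/4·h[1] + 1/4·h[2] + 1/8·h[4]
  h[2] = 1 + 1/8·h[0] + 1/4·h[1] + 1/8·h[2] + 1/4·h[4]
  h[4] = 1 + 1/8·h[0] + 1/4·h[1] + 1/8·h[2] + 3/8·h[4]
Solving the 4×4 linear system over states ≠ 3 gives exactly h = [524/101, 588/101, 532/101, 0, 608/101] (h[3] = 0 is the target).

h = [5.1881, 5.8218, 5.2673, 0.0000, 6.0198]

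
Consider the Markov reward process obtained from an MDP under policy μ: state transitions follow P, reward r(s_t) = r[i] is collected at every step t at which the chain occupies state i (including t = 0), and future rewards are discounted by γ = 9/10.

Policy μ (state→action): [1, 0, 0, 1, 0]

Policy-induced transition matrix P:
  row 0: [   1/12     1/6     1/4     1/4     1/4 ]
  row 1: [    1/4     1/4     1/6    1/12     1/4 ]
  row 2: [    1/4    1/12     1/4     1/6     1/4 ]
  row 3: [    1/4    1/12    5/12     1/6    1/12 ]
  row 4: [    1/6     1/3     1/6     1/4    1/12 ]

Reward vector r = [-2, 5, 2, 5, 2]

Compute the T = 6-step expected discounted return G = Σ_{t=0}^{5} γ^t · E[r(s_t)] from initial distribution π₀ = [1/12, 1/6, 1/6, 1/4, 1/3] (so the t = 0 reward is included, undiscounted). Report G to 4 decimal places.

G = 11.3446

t=0: π = [0.0833, 0.1667, 0.1667, 0.2500, 0.3333], E[r] = 2.9167, γ^t·E[r] = 2.916667, running G = 2.916667
t=1: π = [0.2083, 0.2014, 0.2500, 0.1875, 0.1528], E[r] = 2.3333, γ^t·E[r] = 2.100000, running G = 5.016667
t=2: π = [0.2025, 0.1725, 0.2517, 0.1800, 0.1933], E[r] = 2.2471, γ^t·E[r] = 1.820156, running G = 6.836823
t=3: π = [0.2001, 0.1773, 0.2495, 0.1853, 0.1878], E[r] = 2.2871, γ^t·E[r] = 1.667320, running G = 8.504143
t=4: π = [0.2010, 0.1765, 0.2505, 0.1842, 0.1878], E[r] = 2.2782, γ^t·E[r] = 1.494724, running G = 9.998867
t=5: π = [0.2008, 0.1765, 0.2503, 0.1844, 0.1880], E[r] = 2.2790, γ^t·E[r] = 1.345756, running G = 11.344623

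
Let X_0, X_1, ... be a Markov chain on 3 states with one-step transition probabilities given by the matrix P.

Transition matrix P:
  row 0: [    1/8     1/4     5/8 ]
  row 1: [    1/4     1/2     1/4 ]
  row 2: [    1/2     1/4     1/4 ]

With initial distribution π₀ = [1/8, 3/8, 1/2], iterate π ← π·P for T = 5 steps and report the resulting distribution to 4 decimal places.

π = [0.3042, 0.3334, 0.3624]

t=0: π = [0.1250, 0.3750, 0.5000]
t=1: π = [0.3594, 0.3438, 0.2969]
t=2: π = [0.2793, 0.3359, 0.3848]
t=3: π = [0.3113, 0.3340, 0.3547]
t=4: π = [0.2998, 0.3335, 0.3667]
t=5: π = [0.3042, 0.3334, 0.3624]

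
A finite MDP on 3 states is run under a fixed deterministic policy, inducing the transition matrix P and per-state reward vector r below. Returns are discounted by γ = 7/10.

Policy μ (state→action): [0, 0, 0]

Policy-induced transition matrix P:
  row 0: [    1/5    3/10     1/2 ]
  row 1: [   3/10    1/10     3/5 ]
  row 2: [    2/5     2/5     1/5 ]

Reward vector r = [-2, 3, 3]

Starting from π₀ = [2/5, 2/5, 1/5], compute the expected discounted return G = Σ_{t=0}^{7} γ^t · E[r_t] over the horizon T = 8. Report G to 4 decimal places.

G = 4.1918

t=0: π = [0.4000, 0.4000, 0.2000], E[r] = 1.0000, γ^t·E[r] = 1.000000, running G = 1.000000
t=1: π = [0.2800, 0.2400, 0.4800], E[r] = 1.6000, γ^t·E[r] = 1.120000, running G = 2.120000
t=2: π = [0.3200, 0.3000, 0.3800], E[r] = 1.4000, γ^t·E[r] = 0.686000, running G = 2.806000
t=3: π = [0.3060, 0.2780, 0.4160], E[r] = 1.4700, γ^t·E[r] = 0.504210, running G = 3.310210
t=4: π = [0.3110, 0.2860, 0.4030], E[r] = 1.4450, γ^t·E[r] = 0.346945, running G = 3.657155
t=5: π = [0.3092, 0.2831, 0.4077], E[r] = 1.4540, γ^t·E[r] = 0.244374, running G = 3.901528
t=6: π = [0.3099, 0.2842, 0.4060], E[r] = 1.4508, γ^t·E[r] = 0.170679, running G = 4.072208
t=7: π = [0.3096, 0.2838, 0.4066], E[r] = 1.4519, γ^t·E[r] = 0.119572, running G = 4.191780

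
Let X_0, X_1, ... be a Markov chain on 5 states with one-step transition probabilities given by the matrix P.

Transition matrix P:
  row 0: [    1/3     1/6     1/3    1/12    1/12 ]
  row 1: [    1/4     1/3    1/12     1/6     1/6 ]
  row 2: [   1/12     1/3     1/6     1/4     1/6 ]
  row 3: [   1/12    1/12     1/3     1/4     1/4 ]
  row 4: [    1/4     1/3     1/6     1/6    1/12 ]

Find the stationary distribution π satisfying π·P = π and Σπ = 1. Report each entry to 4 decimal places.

Balance equations π_j = Σ_i π_i·P[i][j]:
  π_0 = 1/3·π_0 + 1/4·π_1 + 1/12·π_2 + 1/12·π_3 + 1/4·π_4
  π_1 = 1/6·π_0 + 1/3·π_1 + 1/3·π_2 + 1/12·π_3 + 1/3·π_4
  π_2 = 1/3·π_0 + 1/12·π_1 + 1/6·π_2 + 1/3·π_3 + 1/6·π_4
  π_3 = 1/12·π_0 + 1/6·π_1 + 1/4·π_2 + 1/4·π_3 + 1/6·π_4
  normalize: π_0 + π_1 + π_2 + π_3 + π_4 = 1
Solving the linear system gives exactly π = [167/829, 632/2487, 521/2487, 454/2487, 379/2487].

π = [0.2014, 0.2541, 0.2095, 0.1825, 0.1524]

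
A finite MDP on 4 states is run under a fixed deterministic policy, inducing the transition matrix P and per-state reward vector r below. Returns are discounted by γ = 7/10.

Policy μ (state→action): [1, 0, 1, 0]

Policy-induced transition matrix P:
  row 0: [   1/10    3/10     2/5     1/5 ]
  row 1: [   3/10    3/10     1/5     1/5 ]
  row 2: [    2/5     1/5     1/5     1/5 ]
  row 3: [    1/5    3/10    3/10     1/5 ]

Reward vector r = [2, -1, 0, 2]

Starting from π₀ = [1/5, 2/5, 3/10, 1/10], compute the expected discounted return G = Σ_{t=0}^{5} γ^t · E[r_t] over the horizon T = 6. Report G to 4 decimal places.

G = 1.4695

t=0: π = [0.2000, 0.4000, 0.3000, 0.1000], E[r] = 0.2000, γ^t·E[r] = 0.200000, running G = 0.200000
t=1: π = [0.2800, 0.2700, 0.2500, 0.2000], E[r] = 0.6900, γ^t·E[r] = 0.483000, running G = 0.683000
t=2: π = [0.2490, 0.2750, 0.2760, 0.2000], E[r] = 0.6230, γ^t·E[r] = 0.305270, running G = 0.988270
t=3: π = [0.2578, 0.2724, 0.2698, 0.2000], E[r] = 0.6432, γ^t·E[r] = 0.220618, running G = 1.208888
t=4: π = [0.2554, 0.2730, 0.2716, 0.2000], E[r] = 0.6378, γ^t·E[r] = 0.153141, running G = 1.362028
t=5: π = [0.2561, 0.2728, 0.2711, 0.2000], E[r] = 0.6393, γ^t·E[r] = 0.107447, running G = 1.469475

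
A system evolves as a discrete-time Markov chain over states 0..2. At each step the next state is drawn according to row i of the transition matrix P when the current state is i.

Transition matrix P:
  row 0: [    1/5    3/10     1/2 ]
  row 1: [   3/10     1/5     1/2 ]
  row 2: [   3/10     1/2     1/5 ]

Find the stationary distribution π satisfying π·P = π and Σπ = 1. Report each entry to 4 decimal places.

π = [0.2727, 0.3427, 0.3846]

Balance equations π_j = Σ_i π_i·P[i][j]:
  π_0 = 1/5·π_0 + 3/10·π_1 + 3/10·π_2
  π_1 = 3/10·π_0 + 1/5·π_1 + 1/2·π_2
  normalize: π_0 + π_1 + π_2 = 1
Solving the linear system gives exactly π = [3/11, 49/143, 5/13].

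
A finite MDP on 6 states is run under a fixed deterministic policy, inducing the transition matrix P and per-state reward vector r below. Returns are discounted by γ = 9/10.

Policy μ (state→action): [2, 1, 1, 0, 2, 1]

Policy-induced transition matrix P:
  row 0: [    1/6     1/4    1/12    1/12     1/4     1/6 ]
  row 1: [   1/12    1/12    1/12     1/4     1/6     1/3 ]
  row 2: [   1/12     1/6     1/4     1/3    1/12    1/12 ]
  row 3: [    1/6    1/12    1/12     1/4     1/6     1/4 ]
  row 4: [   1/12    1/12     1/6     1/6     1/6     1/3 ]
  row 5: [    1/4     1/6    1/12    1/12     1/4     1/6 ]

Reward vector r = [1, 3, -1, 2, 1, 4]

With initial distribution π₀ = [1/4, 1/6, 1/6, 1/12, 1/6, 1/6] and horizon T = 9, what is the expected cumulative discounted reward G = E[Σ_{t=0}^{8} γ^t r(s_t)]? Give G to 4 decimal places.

t=0: π = [0.2500, 0.1667, 0.1667, 0.0833, 0.1667, 0.1667], E[r] = 1.5833, γ^t·E[r] = 1.583333, running G = 1.583333
t=1: π = [0.1389, 0.1528, 0.1250, 0.1806, 0.1875, 0.2153], E[r] = 1.8819, γ^t·E[r] = 1.693750, running G = 3.277083
t=2: π = [0.1458, 0.1348, 0.1198, 0.1858, 0.1858, 0.2280], E[r] = 1.8999, γ^t·E[r] = 1.538906, running G = 4.815990
t=3: π = [0.1490, 0.1366, 0.1188, 0.1822, 0.1878, 0.2256], E[r] = 1.8947, γ^t·E[r] = 1.381219, running G = 6.197208
t=4: π = [0.1485, 0.1369, 0.1188, 0.1818, 0.1880, 0.2260], E[r] = 1.8961, γ^t·E[r] = 1.244001, running G = 7.441210
t=5: π = [0.1485, 0.1368, 0.1188, 0.1818, 0.1880, 0.2261], E[r] = 1.8960, γ^t·E[r] = 1.119593, running G = 8.560802
t=6: π = [0.1485, 0.1368, 0.1188, 0.1818, 0.1880, 0.2261], E[r] = 1.8960, γ^t·E[r] = 1.007620, running G = 9.568423
t=7: π = [0.1485, 0.1368, 0.1188, 0.1818, 0.1880, 0.2261], E[r] = 1.8960, γ^t·E[r] = 0.906859, running G = 10.475282
t=8: π = [0.1485, 0.1368, 0.1188, 0.1818, 0.1880, 0.2261], E[r] = 1.8960, γ^t·E[r] = 0.816173, running G = 11.291455

G = 11.2915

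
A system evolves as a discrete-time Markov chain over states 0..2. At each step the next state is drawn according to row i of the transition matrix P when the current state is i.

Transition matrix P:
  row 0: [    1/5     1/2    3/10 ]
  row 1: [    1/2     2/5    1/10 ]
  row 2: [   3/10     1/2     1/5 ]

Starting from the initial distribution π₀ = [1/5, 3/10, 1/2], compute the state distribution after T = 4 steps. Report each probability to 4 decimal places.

π = [0.3555, 0.4545, 0.1900]

t=0: π = [0.2000, 0.3000, 0.5000]
t=1: π = [0.3400, 0.4700, 0.1900]
t=2: π = [0.3600, 0.4530, 0.1870]
t=3: π = [0.3546, 0.4547, 0.1907]
t=4: π = [0.3555, 0.4545, 0.1900]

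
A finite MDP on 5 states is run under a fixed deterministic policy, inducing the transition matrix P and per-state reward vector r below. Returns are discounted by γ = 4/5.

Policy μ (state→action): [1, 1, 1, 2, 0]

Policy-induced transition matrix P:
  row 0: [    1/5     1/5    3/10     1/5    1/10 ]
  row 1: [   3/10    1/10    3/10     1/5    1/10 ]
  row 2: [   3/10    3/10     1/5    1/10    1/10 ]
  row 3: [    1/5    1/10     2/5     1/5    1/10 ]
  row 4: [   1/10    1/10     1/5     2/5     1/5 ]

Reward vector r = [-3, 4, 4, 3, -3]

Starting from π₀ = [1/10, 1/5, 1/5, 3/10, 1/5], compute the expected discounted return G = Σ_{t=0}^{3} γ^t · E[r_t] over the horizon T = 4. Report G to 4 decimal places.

t=0: π = [0.1000, 0.2000, 0.2000, 0.3000, 0.2000], E[r] = 1.6000, γ^t·E[r] = 1.600000, running G = 1.600000
t=1: π = [0.2200, 0.1500, 0.2900, 0.2200, 0.1200], E[r] = 1.4000, γ^t·E[r] = 1.120000, running G = 2.720000
t=2: π = [0.2320, 0.1800, 0.2810, 0.1950, 0.1120], E[r] = 1.3970, γ^t·E[r] = 0.894080, running G = 3.614080
t=3: π = [0.2349, 0.1794, 0.2802, 0.1943, 0.1112], E[r] = 1.3830, γ^t·E[r] = 0.708096, running G = 4.322176

G = 4.3222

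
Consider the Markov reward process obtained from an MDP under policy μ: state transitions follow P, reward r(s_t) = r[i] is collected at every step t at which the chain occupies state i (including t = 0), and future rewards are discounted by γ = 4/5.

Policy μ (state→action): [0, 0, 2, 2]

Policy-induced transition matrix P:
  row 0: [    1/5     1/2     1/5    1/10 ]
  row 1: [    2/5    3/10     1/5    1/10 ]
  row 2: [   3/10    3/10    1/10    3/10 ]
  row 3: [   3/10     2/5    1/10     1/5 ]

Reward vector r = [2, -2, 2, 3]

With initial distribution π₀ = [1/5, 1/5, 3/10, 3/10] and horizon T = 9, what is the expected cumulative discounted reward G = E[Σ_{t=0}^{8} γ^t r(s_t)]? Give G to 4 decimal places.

t=0: π = [0.2000, 0.2000, 0.3000, 0.3000], E[r] = 1.5000, γ^t·E[r] = 1.500000, running G = 1.500000
t=1: π = [0.3000, 0.3700, 0.1400, 0.1900], E[r] = 0.7100, γ^t·E[r] = 0.568000, running G = 2.068000
t=2: π = [0.3070, 0.3790, 0.1670, 0.1470], E[r] = 0.6310, γ^t·E[r] = 0.403840, running G = 2.471840
t=3: π = [0.3072, 0.3761, 0.1686, 0.1481], E[r] = 0.6437, γ^t·E[r] = 0.329574, running G = 2.801414
t=4: π = [0.3069, 0.3763, 0.1683, 0.1485], E[r] = 0.6435, γ^t·E[r] = 0.263590, running G = 3.065004
t=5: π = [0.3069, 0.3762, 0.1683, 0.1485], E[r] = 0.6436, γ^t·E[r] = 0.210893, running G = 3.275897
t=6: π = [0.3069, 0.3762, 0.1683, 0.1485], E[r] = 0.6436, γ^t·E[r] = 0.168705, running G = 3.444602
t=7: π = [0.3069, 0.3762, 0.1683, 0.1485], E[r] = 0.6436, γ^t·E[r] = 0.134965, running G = 3.579568
t=8: π = [0.3069, 0.3762, 0.1683, 0.1485], E[r] = 0.6436, γ^t·E[r] = 0.107972, running G = 3.687540

G = 3.6875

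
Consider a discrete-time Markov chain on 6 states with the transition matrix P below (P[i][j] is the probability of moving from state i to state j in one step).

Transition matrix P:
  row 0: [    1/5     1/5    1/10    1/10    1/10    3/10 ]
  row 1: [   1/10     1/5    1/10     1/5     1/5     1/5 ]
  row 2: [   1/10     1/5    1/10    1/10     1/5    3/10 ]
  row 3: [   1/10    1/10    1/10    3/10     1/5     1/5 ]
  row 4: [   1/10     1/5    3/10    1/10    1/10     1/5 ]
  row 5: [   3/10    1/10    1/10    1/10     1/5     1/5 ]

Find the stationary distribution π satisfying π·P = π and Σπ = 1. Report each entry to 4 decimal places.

Balance equations π_j = Σ_i π_i·P[i][j]:
  π_0 = 1/5·π_0 + 1/10·π_1 + 1/10·π_2 + 1/10·π_3 + 1/10·π_4 + 3/10·π_5
  π_1 = 1/5·π_0 + 1/5·π_1 + 1/5·π_2 + 1/10·π_3 + 1/5·π_4 + 1/10·π_5
  π_2 = 1/10·π_0 + 1/10·π_1 + 1/10·π_2 + 1/10·π_3 + 3/10·π_4 + 1/10·π_5
  π_3 = 1/10·π_0 + 1/5·π_1 + 1/10·π_2 + 3/10·π_3 + 1/10·π_4 + 1/10·π_5
  π_4 = 1/10·π_0 + 1/5·π_1 + 1/5·π_2 + 1/5·π_3 + 1/10·π_4 + 1/5·π_5
  normalize: π_0 + π_1 + π_2 + π_3 + π_4 + π_5 = 1
Solving the linear system gives exactly π = [785/4842, 3541/21789, 323/2421, 12665/87156, 809/4842, 247/1076].

π = [0.1621, 0.1625, 0.1334, 0.1453, 0.1671, 0.2296]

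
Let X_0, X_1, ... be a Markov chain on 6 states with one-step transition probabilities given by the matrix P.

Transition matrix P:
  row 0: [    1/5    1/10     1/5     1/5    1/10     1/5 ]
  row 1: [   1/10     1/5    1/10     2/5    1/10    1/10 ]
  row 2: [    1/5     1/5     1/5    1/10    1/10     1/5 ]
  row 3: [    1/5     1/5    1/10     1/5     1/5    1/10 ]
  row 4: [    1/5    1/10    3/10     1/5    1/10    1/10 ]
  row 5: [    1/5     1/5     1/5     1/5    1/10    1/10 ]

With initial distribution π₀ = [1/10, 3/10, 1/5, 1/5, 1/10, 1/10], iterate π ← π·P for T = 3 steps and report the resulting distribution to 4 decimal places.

t=0: π = [0.1000, 0.3000, 0.2000, 0.2000, 0.1000, 0.1000]
t=1: π = [0.1700, 0.1800, 0.1600, 0.2400, 0.1200, 0.1300]
t=2: π = [0.1820, 0.1710, 0.1700, 0.2200, 0.1240, 0.1330]
t=3: π = [0.1829, 0.1694, 0.1733, 0.2172, 0.1220, 0.1352]

π = [0.1829, 0.1694, 0.1733, 0.2172, 0.1220, 0.1352]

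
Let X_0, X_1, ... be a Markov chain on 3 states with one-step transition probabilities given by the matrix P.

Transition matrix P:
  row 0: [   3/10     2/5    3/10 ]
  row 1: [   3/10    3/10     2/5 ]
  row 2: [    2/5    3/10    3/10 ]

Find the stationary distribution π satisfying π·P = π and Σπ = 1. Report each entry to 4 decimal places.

Balance equations π_j = Σ_i π_i·P[i][j]:
  π_0 = 3/10·π_0 + 3/10·π_1 + 2/5·π_2
  π_1 = 2/5·π_0 + 3/10·π_1 + 3/10·π_2
  normalize: π_0 + π_1 + π_2 = 1
Solving the linear system gives exactly π = [1/3, 1/3, 1/3].

π = [0.3333, 0.3333, 0.3333]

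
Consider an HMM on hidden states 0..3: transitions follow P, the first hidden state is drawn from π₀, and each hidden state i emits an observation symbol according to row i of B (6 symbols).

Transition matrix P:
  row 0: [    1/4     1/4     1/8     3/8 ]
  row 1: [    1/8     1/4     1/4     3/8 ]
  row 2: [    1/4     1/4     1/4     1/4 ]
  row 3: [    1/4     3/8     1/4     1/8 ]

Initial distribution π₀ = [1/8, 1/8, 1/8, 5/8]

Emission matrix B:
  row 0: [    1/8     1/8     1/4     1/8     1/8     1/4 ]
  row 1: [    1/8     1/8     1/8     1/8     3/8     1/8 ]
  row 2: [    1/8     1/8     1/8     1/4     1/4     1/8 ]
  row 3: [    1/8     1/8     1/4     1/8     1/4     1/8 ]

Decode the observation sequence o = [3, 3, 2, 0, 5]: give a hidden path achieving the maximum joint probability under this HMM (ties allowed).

t=0: δ = [1.562e-02, 1.562e-02, 3.125e-02, 7.812e-02]  (obs o_0=3)
t=1: δ = [2.441e-03, 3.662e-03, 4.883e-03, 1.221e-03]  ψ = [3, 3, 3, 3]  (obs o_1=3)
t=2: δ = [3.052e-04, 1.526e-04, 1.526e-04, 3.433e-04]  ψ = [2, 2, 2, 1]  (obs o_2=2)
t=3: δ = [1.073e-05, 1.609e-05, 1.073e-05, 1.431e-05]  ψ = [3, 3, 3, 0]  (obs o_3=0)
t=4: δ = [8.941e-07, 6.706e-07, 5.029e-07, 7.544e-07]  ψ = [3, 3, 1, 1]  (obs o_4=5)
backtrack: best end state = 0; path = [3, 2, 0, 3, 0]

path = [3, 2, 0, 3, 0]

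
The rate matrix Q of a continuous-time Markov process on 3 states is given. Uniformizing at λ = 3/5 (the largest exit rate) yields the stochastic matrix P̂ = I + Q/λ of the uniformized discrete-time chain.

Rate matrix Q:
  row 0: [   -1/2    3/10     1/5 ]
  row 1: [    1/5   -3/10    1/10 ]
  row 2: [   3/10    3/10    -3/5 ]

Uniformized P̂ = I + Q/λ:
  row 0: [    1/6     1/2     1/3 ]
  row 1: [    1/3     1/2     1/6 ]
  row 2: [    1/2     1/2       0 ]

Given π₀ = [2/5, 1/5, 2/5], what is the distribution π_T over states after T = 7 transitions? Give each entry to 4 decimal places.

π = [0.3125, 0.5000, 0.1875]

t=0: π = [0.4000, 0.2000, 0.4000]
t=1: π = [0.3333, 0.5000, 0.1667]
t=2: π = [0.3056, 0.5000, 0.1944]
t=3: π = [0.3148, 0.5000, 0.1852]
t=4: π = [0.3117, 0.5000, 0.1883]
t=5: π = [0.3128, 0.5000, 0.1872]
t=6: π = [0.3124, 0.5000, 0.1876]
t=7: π = [0.3125, 0.5000, 0.1875]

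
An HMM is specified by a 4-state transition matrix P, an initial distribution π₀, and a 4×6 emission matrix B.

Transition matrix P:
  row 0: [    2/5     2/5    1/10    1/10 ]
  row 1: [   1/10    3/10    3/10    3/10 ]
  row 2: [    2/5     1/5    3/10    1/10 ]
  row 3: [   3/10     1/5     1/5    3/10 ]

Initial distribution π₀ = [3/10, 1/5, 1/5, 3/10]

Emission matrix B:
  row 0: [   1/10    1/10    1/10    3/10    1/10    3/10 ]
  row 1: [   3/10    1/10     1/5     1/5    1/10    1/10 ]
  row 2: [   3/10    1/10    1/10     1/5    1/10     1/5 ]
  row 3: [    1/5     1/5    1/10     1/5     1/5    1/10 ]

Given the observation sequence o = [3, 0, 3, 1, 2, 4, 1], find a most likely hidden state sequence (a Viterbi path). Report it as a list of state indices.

path = [0, 1, 2, 0, 1, 3, 3]

t=0: δ = [9.000e-02, 4.000e-02, 4.000e-02, 6.000e-02]  (obs o_0=3)
t=1: δ = [3.600e-03, 1.080e-02, 3.600e-03, 3.600e-03]  ψ = [0, 0, 1, 3]  (obs o_1=0)
t=2: δ = [4.320e-04, 6.480e-04, 6.480e-04, 6.480e-04]  ψ = [0, 1, 1, 1]  (obs o_2=3)
t=3: δ = [2.592e-05, 1.944e-05, 1.944e-05, 3.888e-05]  ψ = [2, 1, 1, 1]  (obs o_3=1)
t=4: δ = [1.166e-06, 2.074e-06, 7.776e-07, 1.166e-06]  ψ = [3, 0, 3, 3]  (obs o_4=2)
t=5: δ = [4.666e-08, 6.221e-08, 6.221e-08, 1.244e-07]  ψ = [0, 1, 1, 1]  (obs o_5=4)
t=6: δ = [3.732e-09, 2.488e-09, 2.488e-09, 7.465e-09]  ψ = [3, 3, 3, 3]  (obs o_6=1)
backtrack: best end state = 3; path = [0, 1, 2, 0, 1, 3, 3]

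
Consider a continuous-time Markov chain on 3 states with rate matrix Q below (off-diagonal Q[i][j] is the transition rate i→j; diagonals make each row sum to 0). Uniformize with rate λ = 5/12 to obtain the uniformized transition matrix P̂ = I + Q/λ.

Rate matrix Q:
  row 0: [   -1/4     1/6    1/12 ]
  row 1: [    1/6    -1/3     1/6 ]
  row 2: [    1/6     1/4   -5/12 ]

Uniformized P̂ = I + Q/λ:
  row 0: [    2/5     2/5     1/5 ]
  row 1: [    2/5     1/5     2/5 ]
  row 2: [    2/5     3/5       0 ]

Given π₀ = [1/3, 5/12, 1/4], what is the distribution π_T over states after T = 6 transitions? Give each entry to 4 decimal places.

t=0: π = [0.3333, 0.4167, 0.2500]
t=1: π = [0.4000, 0.3667, 0.2333]
t=2: π = [0.4000, 0.3733, 0.2267]
t=3: π = [0.4000, 0.3707, 0.2293]
t=4: π = [0.4000, 0.3717, 0.2283]
t=5: π = [0.4000, 0.3713, 0.2287]
t=6: π = [0.4000, 0.3715, 0.2285]

π = [0.4000, 0.3715, 0.2285]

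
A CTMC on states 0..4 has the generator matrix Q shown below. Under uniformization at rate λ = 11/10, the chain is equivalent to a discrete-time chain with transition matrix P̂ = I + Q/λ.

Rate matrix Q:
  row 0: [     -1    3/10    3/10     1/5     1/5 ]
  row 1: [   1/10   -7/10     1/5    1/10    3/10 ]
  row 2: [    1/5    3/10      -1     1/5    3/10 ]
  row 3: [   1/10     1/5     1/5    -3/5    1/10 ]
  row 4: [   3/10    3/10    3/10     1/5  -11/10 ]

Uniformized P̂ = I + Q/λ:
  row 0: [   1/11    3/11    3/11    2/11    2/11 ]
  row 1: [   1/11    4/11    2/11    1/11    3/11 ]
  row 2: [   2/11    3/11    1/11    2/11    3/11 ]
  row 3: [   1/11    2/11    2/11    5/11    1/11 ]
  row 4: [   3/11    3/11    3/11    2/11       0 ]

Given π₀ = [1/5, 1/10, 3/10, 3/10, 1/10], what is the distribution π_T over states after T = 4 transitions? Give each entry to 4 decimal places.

t=0: π = [0.2000, 0.1000, 0.3000, 0.3000, 0.1000]
t=1: π = [0.1364, 0.2545, 0.1818, 0.2545, 0.1727]
t=2: π = [0.1388, 0.2727, 0.1934, 0.2281, 0.1669]
t=3: π = [0.1388, 0.2768, 0.1920, 0.2192, 0.1731]
t=4: π = [0.1398, 0.2780, 0.1927, 0.2164, 0.1730]

π = [0.1398, 0.2780, 0.1927, 0.2164, 0.1730]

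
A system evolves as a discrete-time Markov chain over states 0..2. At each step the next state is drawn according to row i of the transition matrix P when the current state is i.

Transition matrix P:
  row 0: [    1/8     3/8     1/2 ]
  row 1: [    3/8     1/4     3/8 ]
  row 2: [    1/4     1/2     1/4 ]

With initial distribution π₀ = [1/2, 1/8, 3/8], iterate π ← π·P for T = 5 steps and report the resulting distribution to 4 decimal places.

π = [0.2638, 0.3735, 0.3627]

t=0: π = [0.5000, 0.1250, 0.3750]
t=1: π = [0.2031, 0.4063, 0.3906]
t=2: π = [0.2754, 0.3730, 0.3516]
t=3: π = [0.2622, 0.3723, 0.3655]
t=4: π = [0.2638, 0.3741, 0.3621]
t=5: π = [0.2638, 0.3735, 0.3627]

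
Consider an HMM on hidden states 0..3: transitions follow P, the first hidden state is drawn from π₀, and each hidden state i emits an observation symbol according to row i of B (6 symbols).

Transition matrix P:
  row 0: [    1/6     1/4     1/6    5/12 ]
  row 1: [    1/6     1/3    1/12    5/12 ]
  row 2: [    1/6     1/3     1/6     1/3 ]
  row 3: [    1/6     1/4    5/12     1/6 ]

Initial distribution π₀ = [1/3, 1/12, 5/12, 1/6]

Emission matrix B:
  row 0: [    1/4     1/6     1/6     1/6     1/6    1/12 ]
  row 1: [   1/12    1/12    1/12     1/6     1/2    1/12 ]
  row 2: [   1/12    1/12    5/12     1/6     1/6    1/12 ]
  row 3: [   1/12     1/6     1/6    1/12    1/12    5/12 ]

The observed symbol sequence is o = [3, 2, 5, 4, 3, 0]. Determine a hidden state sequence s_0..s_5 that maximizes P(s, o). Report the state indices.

t=0: δ = [5.556e-02, 1.389e-02, 6.944e-02, 1.389e-02]  (obs o_0=3)
t=1: δ = [1.929e-03, 1.929e-03, 4.823e-03, 3.858e-03]  ψ = [2, 2, 2, 0]  (obs o_1=2)
t=2: δ = [6.698e-05, 1.340e-04, 1.340e-04, 6.698e-04]  ψ = [2, 2, 3, 2]  (obs o_2=5)
t=3: δ = [1.861e-05, 8.372e-05, 4.651e-05, 9.303e-06]  ψ = [3, 3, 3, 3]  (obs o_3=4)
t=4: δ = [2.326e-06, 4.651e-06, 1.292e-06, 2.907e-06]  ψ = [1, 1, 2, 1]  (obs o_4=3)
t=5: δ = [1.938e-07, 1.292e-07, 1.009e-07, 1.615e-07]  ψ = [1, 1, 3, 1]  (obs o_5=0)
backtrack: best end state = 0; path = [2, 2, 3, 1, 1, 0]

path = [2, 2, 3, 1, 1, 0]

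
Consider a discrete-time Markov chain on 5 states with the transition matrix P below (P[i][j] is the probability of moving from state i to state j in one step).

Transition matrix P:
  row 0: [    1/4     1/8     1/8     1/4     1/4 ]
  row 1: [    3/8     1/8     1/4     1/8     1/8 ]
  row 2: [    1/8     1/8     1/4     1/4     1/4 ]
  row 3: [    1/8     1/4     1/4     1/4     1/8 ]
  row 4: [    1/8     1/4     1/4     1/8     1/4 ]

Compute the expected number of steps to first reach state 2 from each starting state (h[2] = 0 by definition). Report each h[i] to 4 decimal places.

h = [5.0598, 4.5812, 0.0000, 4.4444, 4.4444]

First-step conditioning: h[2] = 0; for i ≠ 2, h[i] = 1 + Σ_k P[i][k]·h[k].
  h[0] = 1 + 1/4·h[0] + 1/8·h[1] + 1/4·h[3] + 1/4·h[4]
  h[1] = 1 + 3/8·h[0] + 1/8·h[1] + 1/8·h[3] + 1/8·h[4]
  h[3] = 1 + 1/8·h[0] + 1/4·h[1] + 1/4·h[3] + 1/8·h[4]
  h[4] = 1 + 1/8·h[0] + 1/4·h[1] + 1/8·h[3] + 1/4·h[4]
Solving the 4×4 linear system over states ≠ 2 gives exactly h = [592/117, 536/117, 0, 40/9, 40/9] (h[2] = 0 is the target).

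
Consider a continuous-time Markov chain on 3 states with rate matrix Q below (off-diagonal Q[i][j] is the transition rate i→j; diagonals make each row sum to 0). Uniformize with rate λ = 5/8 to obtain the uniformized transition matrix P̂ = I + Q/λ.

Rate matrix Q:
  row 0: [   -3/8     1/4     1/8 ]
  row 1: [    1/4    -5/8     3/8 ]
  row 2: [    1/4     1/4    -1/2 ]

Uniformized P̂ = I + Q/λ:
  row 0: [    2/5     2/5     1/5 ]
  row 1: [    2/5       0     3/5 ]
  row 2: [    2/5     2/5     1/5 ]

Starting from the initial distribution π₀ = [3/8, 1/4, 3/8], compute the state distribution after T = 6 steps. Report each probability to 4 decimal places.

t=0: π = [0.3750, 0.2500, 0.3750]
t=1: π = [0.4000, 0.3000, 0.3000]
t=2: π = [0.4000, 0.2800, 0.3200]
t=3: π = [0.4000, 0.2880, 0.3120]
t=4: π = [0.4000, 0.2848, 0.3152]
t=5: π = [0.4000, 0.2861, 0.3139]
t=6: π = [0.4000, 0.2856, 0.3144]

π = [0.4000, 0.2856, 0.3144]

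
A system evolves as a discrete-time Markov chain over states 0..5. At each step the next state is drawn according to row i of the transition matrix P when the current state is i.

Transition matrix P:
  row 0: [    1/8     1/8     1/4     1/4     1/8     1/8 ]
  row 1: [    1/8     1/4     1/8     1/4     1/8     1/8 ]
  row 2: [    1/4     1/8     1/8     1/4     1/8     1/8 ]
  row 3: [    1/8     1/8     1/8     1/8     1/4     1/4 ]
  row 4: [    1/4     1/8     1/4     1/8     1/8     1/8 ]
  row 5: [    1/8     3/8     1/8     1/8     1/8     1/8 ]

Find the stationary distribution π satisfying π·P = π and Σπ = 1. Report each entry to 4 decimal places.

Balance equations π_j = Σ_i π_i·P[i][j]:
  π_0 = 1/8·π_0 + 1/8·π_1 + 1/4·π_2 + 1/8·π_3 + 1/4·π_4 + 1/8·π_5
  π_1 = 1/8·π_0 + 1/4·π_1 + 1/8·π_2 + 1/8·π_3 + 1/8·π_4 + 3/8·π_5
  π_2 = 1/4·π_0 + 1/8·π_1 + 1/8·π_2 + 1/8·π_3 + 1/4·π_4 + 1/8·π_5
  π_3 = 1/4·π_0 + 1/4·π_1 + 1/4·π_2 + 1/8·π_3 + 1/8·π_4 + 1/8·π_5
  π_4 = 1/8·π_0 + 1/8·π_1 + 1/8·π_2 + 1/4·π_3 + 1/8·π_4 + 1/8·π_5
  normalize: π_0 + π_1 + π_2 + π_3 + π_4 + π_5 = 1
Solving the linear system gives exactly π = [85/518, 48/259, 85/518, 7/37, 11/74, 11/74].

π = [0.1641, 0.1853, 0.1641, 0.1892, 0.1486, 0.1486]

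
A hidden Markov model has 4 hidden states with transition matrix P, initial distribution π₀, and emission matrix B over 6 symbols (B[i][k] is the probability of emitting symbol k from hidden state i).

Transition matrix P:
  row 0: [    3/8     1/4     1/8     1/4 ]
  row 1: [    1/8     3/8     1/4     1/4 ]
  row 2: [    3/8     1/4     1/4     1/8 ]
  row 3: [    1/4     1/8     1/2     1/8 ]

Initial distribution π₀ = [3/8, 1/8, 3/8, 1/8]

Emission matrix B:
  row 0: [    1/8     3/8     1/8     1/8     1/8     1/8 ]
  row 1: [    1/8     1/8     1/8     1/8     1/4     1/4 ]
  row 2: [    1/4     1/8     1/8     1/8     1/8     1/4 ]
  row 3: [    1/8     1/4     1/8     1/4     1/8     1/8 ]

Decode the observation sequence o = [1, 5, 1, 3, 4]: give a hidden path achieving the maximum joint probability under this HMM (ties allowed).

t=0: δ = [1.406e-01, 1.562e-02, 4.688e-02, 3.125e-02]  (obs o_0=1)
t=1: δ = [6.592e-03, 8.789e-03, 4.395e-03, 4.395e-03]  ψ = [0, 0, 0, 0]  (obs o_1=5)
t=2: δ = [9.270e-04, 4.120e-04, 2.747e-04, 5.493e-04]  ψ = [0, 1, 1, 1]  (obs o_2=1)
t=3: δ = [4.345e-05, 2.897e-05, 3.433e-05, 5.794e-05]  ψ = [0, 0, 3, 0]  (obs o_3=3)
t=4: δ = [2.037e-06, 2.716e-06, 3.621e-06, 1.358e-06]  ψ = [0, 0, 3, 0]  (obs o_4=4)
backtrack: best end state = 2; path = [0, 0, 0, 3, 2]

path = [0, 0, 0, 3, 2]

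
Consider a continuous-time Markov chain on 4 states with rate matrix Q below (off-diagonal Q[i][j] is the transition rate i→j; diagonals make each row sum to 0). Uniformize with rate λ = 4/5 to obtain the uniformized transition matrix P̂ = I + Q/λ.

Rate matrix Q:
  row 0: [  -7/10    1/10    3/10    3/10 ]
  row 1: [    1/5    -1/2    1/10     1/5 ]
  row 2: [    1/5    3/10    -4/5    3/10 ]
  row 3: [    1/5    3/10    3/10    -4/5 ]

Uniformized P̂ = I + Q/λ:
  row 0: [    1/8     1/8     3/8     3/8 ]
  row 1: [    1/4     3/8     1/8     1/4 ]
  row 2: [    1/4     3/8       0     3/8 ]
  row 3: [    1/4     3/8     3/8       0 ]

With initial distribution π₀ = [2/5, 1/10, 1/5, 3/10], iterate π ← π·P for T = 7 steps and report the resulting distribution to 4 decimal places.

t=0: π = [0.4000, 0.1000, 0.2000, 0.3000]
t=1: π = [0.2000, 0.2750, 0.2750, 0.2500]
t=2: π = [0.2250, 0.3250, 0.2031, 0.2469]
t=3: π = [0.2219, 0.3188, 0.2176, 0.2418]
t=4: π = [0.2223, 0.3195, 0.2137, 0.2445]
t=5: π = [0.2222, 0.3194, 0.2150, 0.2434]
t=6: π = [0.2222, 0.3194, 0.2145, 0.2438]
t=7: π = [0.2222, 0.3194, 0.2147, 0.2436]

π = [0.2222, 0.3194, 0.2147, 0.2436]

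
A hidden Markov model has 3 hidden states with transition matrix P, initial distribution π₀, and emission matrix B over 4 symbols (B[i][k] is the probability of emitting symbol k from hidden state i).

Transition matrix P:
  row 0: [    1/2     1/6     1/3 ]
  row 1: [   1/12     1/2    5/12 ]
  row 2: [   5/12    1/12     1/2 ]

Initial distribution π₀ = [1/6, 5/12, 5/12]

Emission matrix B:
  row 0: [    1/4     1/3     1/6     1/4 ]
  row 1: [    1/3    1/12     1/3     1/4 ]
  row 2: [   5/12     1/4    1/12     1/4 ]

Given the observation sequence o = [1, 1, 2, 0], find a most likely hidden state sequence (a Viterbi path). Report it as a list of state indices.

t=0: δ = [5.556e-02, 3.472e-02, 1.042e-01]  (obs o_0=1)
t=1: δ = [1.447e-02, 1.447e-03, 1.302e-02]  ψ = [2, 1, 2]  (obs o_1=1)
t=2: δ = [1.206e-03, 8.038e-04, 5.425e-04]  ψ = [0, 0, 2]  (obs o_2=2)
t=3: δ = [1.507e-04, 1.340e-04, 1.674e-04]  ψ = [0, 1, 0]  (obs o_3=0)
backtrack: best end state = 2; path = [2, 0, 0, 2]

path = [2, 0, 0, 2]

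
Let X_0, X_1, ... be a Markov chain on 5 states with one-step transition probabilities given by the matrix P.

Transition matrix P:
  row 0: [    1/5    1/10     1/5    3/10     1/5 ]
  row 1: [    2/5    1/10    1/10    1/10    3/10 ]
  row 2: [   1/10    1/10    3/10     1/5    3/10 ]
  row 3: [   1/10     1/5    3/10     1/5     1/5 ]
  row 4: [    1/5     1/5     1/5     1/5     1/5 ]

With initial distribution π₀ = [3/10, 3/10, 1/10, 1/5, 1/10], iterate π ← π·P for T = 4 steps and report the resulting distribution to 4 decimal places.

t=0: π = [0.3000, 0.3000, 0.1000, 0.2000, 0.1000]
t=1: π = [0.2300, 0.1300, 0.2000, 0.2000, 0.2400]
t=2: π = [0.1860, 0.1440, 0.2270, 0.2100, 0.2330]
t=3: π = [0.1851, 0.1443, 0.2293, 0.2042, 0.2371]
t=4: π = [0.1855, 0.1441, 0.2289, 0.2041, 0.2374]

π = [0.1855, 0.1441, 0.2289, 0.2041, 0.2374]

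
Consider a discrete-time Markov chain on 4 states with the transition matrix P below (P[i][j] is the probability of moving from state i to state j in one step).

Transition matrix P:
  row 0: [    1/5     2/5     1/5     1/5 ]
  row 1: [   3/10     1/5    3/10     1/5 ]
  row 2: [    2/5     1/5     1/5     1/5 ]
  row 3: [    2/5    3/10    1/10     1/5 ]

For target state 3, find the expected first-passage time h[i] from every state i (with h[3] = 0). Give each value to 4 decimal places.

h = [5.0000, 5.0000, 5.0000, 0.0000]

First-step conditioning: h[3] = 0; for i ≠ 3, h[i] = 1 + Σ_k P[i][k]·h[k].
  h[0] = 1 + 1/5·h[0] + 2/5·h[1] + 1/5·h[2]
  h[1] = 1 + 3/10·h[0] + 1/5·h[1] + 3/10·h[2]
  h[2] = 1 + 2/5·h[0] + 1/5·h[1] + 1/5·h[2]
Solving the 3×3 linear system over states ≠ 3 gives exactly h = [5, 5, 5, 0] (h[3] = 0 is the target).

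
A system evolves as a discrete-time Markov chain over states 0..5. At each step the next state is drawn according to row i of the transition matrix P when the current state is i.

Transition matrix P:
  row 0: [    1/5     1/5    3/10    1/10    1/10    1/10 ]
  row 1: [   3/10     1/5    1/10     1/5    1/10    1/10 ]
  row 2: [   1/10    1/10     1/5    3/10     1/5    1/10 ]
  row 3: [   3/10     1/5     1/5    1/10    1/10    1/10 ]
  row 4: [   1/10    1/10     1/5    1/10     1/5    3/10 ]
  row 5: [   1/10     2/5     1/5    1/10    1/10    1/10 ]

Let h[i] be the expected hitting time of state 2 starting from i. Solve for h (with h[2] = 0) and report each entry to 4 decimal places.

First-step conditioning: h[2] = 0; for i ≠ 2, h[i] = 1 + Σ_k P[i][k]·h[k].
  h[0] = 1 + 1/5·h[0] + 1/5·h[1] + 1/10·h[3] + 1/10·h[4] + 1/10·h[5]
  h[1] = 1 + 3/10·h[0] + 1/5·h[1] + 1/5·h[3] + 1/10·h[4] + 1/10·h[5]
  h[3] = 1 + 3/10·h[0] + 1/5·h[1] + 1/10·h[3] + 1/10·h[4] + 1/10·h[5]
  h[4] = 1 + 1/10·h[0] + 1/10·h[1] + 1/10·h[3] + 1/5·h[4] + 3/10·h[5]
  h[5] = 1 + 1/10·h[0] + 2/5·h[1] + 1/10·h[3] + 1/10·h[4] + 1/10·h[5]
Solving the 5×5 linear system over states ≠ 2 gives exactly h = [1875/416, 9075/1664, 0, 4125/832, 8395/1664, 8565/1664] (h[2] = 0 is the target).

h = [4.5072, 5.4537, 0.0000, 4.9579, 5.0451, 5.1472]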